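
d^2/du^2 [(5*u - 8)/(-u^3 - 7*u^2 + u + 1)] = 2*(-(5*u - 8)*(3*u^2 + 14*u - 1)^2 + (15*u^2 + 70*u + (3*u + 7)*(5*u - 8) - 5)*(u^3 + 7*u^2 - u - 1))/(u^3 + 7*u^2 - u - 1)^3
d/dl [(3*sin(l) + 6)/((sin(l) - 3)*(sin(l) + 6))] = 3*(-4*sin(l) + cos(l)^2 - 25)*cos(l)/((sin(l) - 3)^2*(sin(l) + 6)^2)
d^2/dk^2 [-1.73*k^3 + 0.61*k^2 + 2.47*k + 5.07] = 1.22 - 10.38*k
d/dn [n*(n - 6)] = 2*n - 6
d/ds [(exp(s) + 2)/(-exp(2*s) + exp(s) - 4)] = ((exp(s) + 2)*(2*exp(s) - 1) - exp(2*s) + exp(s) - 4)*exp(s)/(exp(2*s) - exp(s) + 4)^2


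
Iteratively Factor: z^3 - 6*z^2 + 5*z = (z - 5)*(z^2 - z) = z*(z - 5)*(z - 1)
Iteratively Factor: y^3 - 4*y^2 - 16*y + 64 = (y - 4)*(y^2 - 16) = (y - 4)*(y + 4)*(y - 4)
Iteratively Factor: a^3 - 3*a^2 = (a - 3)*(a^2) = a*(a - 3)*(a)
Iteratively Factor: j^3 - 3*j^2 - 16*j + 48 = (j - 4)*(j^2 + j - 12) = (j - 4)*(j + 4)*(j - 3)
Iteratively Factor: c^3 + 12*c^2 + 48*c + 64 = (c + 4)*(c^2 + 8*c + 16) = (c + 4)^2*(c + 4)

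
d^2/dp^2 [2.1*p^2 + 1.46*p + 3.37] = 4.20000000000000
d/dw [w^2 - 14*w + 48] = 2*w - 14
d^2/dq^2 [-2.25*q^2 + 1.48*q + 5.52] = -4.50000000000000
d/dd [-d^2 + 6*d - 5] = 6 - 2*d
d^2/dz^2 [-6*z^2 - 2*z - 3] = -12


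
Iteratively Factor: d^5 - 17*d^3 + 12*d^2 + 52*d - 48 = (d + 4)*(d^4 - 4*d^3 - d^2 + 16*d - 12) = (d - 3)*(d + 4)*(d^3 - d^2 - 4*d + 4) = (d - 3)*(d + 2)*(d + 4)*(d^2 - 3*d + 2) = (d - 3)*(d - 2)*(d + 2)*(d + 4)*(d - 1)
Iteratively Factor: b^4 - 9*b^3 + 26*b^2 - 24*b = (b - 3)*(b^3 - 6*b^2 + 8*b) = b*(b - 3)*(b^2 - 6*b + 8) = b*(b - 4)*(b - 3)*(b - 2)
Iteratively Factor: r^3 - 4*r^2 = (r)*(r^2 - 4*r) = r^2*(r - 4)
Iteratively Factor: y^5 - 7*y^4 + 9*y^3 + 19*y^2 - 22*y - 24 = (y + 1)*(y^4 - 8*y^3 + 17*y^2 + 2*y - 24) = (y + 1)^2*(y^3 - 9*y^2 + 26*y - 24) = (y - 3)*(y + 1)^2*(y^2 - 6*y + 8) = (y - 4)*(y - 3)*(y + 1)^2*(y - 2)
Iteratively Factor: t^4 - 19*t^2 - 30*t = (t + 2)*(t^3 - 2*t^2 - 15*t) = (t - 5)*(t + 2)*(t^2 + 3*t) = t*(t - 5)*(t + 2)*(t + 3)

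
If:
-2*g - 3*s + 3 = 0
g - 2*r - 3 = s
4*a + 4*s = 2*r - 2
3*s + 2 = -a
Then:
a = 5/11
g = 30/11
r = 3/11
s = -9/11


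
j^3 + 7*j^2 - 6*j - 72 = (j - 3)*(j + 4)*(j + 6)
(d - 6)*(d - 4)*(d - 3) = d^3 - 13*d^2 + 54*d - 72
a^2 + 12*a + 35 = (a + 5)*(a + 7)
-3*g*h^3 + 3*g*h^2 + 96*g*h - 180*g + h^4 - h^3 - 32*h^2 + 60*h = (-3*g + h)*(h - 5)*(h - 2)*(h + 6)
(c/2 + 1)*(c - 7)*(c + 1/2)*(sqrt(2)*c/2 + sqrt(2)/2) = sqrt(2)*c^4/4 - 7*sqrt(2)*c^3/8 - 21*sqrt(2)*c^2/4 - 47*sqrt(2)*c/8 - 7*sqrt(2)/4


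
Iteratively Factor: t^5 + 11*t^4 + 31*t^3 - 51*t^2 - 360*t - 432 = (t + 3)*(t^4 + 8*t^3 + 7*t^2 - 72*t - 144) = (t + 3)*(t + 4)*(t^3 + 4*t^2 - 9*t - 36) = (t - 3)*(t + 3)*(t + 4)*(t^2 + 7*t + 12) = (t - 3)*(t + 3)^2*(t + 4)*(t + 4)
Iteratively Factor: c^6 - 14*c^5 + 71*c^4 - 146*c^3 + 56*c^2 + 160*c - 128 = (c - 1)*(c^5 - 13*c^4 + 58*c^3 - 88*c^2 - 32*c + 128) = (c - 4)*(c - 1)*(c^4 - 9*c^3 + 22*c^2 - 32) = (c - 4)^2*(c - 1)*(c^3 - 5*c^2 + 2*c + 8) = (c - 4)^2*(c - 2)*(c - 1)*(c^2 - 3*c - 4) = (c - 4)^3*(c - 2)*(c - 1)*(c + 1)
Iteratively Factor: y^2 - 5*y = (y - 5)*(y)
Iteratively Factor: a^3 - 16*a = (a + 4)*(a^2 - 4*a) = a*(a + 4)*(a - 4)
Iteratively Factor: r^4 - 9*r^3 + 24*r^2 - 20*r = (r - 2)*(r^3 - 7*r^2 + 10*r) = r*(r - 2)*(r^2 - 7*r + 10) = r*(r - 5)*(r - 2)*(r - 2)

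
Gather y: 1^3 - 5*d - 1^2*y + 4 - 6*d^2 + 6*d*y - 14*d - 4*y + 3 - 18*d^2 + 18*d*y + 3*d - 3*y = -24*d^2 - 16*d + y*(24*d - 8) + 8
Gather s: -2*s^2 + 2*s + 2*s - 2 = -2*s^2 + 4*s - 2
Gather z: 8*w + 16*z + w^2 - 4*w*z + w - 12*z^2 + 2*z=w^2 + 9*w - 12*z^2 + z*(18 - 4*w)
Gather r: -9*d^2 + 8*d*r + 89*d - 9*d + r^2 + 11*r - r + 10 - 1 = -9*d^2 + 80*d + r^2 + r*(8*d + 10) + 9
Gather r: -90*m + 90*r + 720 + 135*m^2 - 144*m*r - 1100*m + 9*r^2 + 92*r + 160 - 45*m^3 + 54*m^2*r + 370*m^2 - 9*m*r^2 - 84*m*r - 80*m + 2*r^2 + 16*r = -45*m^3 + 505*m^2 - 1270*m + r^2*(11 - 9*m) + r*(54*m^2 - 228*m + 198) + 880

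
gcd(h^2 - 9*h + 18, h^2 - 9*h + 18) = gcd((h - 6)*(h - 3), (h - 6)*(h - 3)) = h^2 - 9*h + 18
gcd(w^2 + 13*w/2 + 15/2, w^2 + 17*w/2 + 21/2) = w + 3/2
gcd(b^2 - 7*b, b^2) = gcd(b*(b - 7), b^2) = b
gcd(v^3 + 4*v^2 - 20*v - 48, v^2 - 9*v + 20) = v - 4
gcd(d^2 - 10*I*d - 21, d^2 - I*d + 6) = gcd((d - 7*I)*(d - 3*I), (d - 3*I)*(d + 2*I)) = d - 3*I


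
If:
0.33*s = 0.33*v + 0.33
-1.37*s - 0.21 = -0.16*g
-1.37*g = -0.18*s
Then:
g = -0.02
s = -0.16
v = -1.16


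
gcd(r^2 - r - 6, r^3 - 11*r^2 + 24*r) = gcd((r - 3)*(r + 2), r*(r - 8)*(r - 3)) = r - 3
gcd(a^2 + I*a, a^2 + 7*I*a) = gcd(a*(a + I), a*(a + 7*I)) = a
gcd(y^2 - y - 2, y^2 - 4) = y - 2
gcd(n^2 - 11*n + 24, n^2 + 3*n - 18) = n - 3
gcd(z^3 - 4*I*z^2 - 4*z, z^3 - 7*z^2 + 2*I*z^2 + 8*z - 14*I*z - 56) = z - 2*I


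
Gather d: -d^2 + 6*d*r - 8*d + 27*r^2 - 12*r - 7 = -d^2 + d*(6*r - 8) + 27*r^2 - 12*r - 7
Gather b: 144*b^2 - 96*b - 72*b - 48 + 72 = 144*b^2 - 168*b + 24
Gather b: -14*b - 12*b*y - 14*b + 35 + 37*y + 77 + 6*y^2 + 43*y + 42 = b*(-12*y - 28) + 6*y^2 + 80*y + 154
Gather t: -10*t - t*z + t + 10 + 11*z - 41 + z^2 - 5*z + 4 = t*(-z - 9) + z^2 + 6*z - 27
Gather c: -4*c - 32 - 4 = -4*c - 36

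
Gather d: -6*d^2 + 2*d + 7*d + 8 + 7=-6*d^2 + 9*d + 15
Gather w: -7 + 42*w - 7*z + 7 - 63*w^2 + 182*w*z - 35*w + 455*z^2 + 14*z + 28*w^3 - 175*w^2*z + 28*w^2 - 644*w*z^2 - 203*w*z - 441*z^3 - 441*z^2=28*w^3 + w^2*(-175*z - 35) + w*(-644*z^2 - 21*z + 7) - 441*z^3 + 14*z^2 + 7*z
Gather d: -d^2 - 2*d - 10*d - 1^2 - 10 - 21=-d^2 - 12*d - 32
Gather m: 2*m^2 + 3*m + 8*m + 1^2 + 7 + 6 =2*m^2 + 11*m + 14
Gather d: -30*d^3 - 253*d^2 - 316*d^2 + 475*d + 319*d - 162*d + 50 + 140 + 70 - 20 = -30*d^3 - 569*d^2 + 632*d + 240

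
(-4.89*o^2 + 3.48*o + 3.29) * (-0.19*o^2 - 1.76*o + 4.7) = 0.9291*o^4 + 7.9452*o^3 - 29.7329*o^2 + 10.5656*o + 15.463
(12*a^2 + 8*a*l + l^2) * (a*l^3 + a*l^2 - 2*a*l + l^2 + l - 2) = 12*a^3*l^3 + 12*a^3*l^2 - 24*a^3*l + 8*a^2*l^4 + 8*a^2*l^3 - 4*a^2*l^2 + 12*a^2*l - 24*a^2 + a*l^5 + a*l^4 + 6*a*l^3 + 8*a*l^2 - 16*a*l + l^4 + l^3 - 2*l^2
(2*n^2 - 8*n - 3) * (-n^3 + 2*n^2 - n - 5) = -2*n^5 + 12*n^4 - 15*n^3 - 8*n^2 + 43*n + 15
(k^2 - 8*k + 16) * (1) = k^2 - 8*k + 16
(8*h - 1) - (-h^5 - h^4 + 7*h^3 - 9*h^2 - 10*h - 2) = h^5 + h^4 - 7*h^3 + 9*h^2 + 18*h + 1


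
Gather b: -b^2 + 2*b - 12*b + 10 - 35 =-b^2 - 10*b - 25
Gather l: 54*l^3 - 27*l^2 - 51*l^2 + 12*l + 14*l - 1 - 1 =54*l^3 - 78*l^2 + 26*l - 2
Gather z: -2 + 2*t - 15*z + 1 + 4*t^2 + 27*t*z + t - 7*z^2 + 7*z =4*t^2 + 3*t - 7*z^2 + z*(27*t - 8) - 1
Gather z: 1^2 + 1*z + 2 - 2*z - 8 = -z - 5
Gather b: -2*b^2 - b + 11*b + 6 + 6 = -2*b^2 + 10*b + 12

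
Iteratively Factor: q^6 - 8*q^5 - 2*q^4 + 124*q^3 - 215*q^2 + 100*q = (q + 4)*(q^5 - 12*q^4 + 46*q^3 - 60*q^2 + 25*q) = q*(q + 4)*(q^4 - 12*q^3 + 46*q^2 - 60*q + 25) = q*(q - 1)*(q + 4)*(q^3 - 11*q^2 + 35*q - 25) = q*(q - 5)*(q - 1)*(q + 4)*(q^2 - 6*q + 5) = q*(q - 5)*(q - 1)^2*(q + 4)*(q - 5)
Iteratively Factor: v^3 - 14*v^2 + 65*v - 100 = (v - 4)*(v^2 - 10*v + 25) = (v - 5)*(v - 4)*(v - 5)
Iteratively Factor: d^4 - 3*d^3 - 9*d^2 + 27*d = (d - 3)*(d^3 - 9*d) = (d - 3)*(d + 3)*(d^2 - 3*d) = (d - 3)^2*(d + 3)*(d)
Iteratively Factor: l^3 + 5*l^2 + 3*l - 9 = (l + 3)*(l^2 + 2*l - 3) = (l - 1)*(l + 3)*(l + 3)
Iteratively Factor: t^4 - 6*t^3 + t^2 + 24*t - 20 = (t + 2)*(t^3 - 8*t^2 + 17*t - 10) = (t - 1)*(t + 2)*(t^2 - 7*t + 10) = (t - 5)*(t - 1)*(t + 2)*(t - 2)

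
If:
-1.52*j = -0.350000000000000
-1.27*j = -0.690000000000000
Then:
No Solution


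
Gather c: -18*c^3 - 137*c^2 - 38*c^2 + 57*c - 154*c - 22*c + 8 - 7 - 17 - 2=-18*c^3 - 175*c^2 - 119*c - 18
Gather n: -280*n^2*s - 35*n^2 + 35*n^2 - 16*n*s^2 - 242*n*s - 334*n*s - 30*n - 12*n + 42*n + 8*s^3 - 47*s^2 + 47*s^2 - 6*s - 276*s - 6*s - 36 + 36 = -280*n^2*s + n*(-16*s^2 - 576*s) + 8*s^3 - 288*s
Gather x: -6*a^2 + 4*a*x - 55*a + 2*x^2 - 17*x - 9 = -6*a^2 - 55*a + 2*x^2 + x*(4*a - 17) - 9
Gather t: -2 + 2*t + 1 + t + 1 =3*t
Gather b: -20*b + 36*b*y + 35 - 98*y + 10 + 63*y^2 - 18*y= b*(36*y - 20) + 63*y^2 - 116*y + 45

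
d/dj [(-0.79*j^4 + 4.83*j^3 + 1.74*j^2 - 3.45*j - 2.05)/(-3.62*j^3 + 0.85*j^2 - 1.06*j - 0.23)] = (2.8598*j^6 - 1.343*j^5 + 12.9165*j^4 - 34.4908*j^3 - 24.5076*j^2 + 2.6846*j - 1.3795)/(13.1044*j^6 - 6.154*j^5 + 8.3969*j^4 - 0.1368*j^3 + 0.7326*j^2 + 0.4876*j + 0.0529)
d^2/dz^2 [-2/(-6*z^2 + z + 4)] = 4*(36*z^2 - 6*z - (12*z - 1)^2 - 24)/(-6*z^2 + z + 4)^3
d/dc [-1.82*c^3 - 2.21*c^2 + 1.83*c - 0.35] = -5.46*c^2 - 4.42*c + 1.83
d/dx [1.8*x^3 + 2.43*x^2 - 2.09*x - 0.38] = 5.4*x^2 + 4.86*x - 2.09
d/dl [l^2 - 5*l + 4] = 2*l - 5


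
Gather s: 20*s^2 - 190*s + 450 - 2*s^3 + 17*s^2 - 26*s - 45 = -2*s^3 + 37*s^2 - 216*s + 405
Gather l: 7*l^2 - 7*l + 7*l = 7*l^2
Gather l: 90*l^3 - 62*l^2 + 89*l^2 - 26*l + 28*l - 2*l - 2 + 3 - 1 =90*l^3 + 27*l^2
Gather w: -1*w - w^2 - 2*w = -w^2 - 3*w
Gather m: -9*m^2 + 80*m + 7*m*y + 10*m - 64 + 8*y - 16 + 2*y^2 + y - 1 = -9*m^2 + m*(7*y + 90) + 2*y^2 + 9*y - 81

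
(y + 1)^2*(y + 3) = y^3 + 5*y^2 + 7*y + 3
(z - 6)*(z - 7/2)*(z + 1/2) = z^3 - 9*z^2 + 65*z/4 + 21/2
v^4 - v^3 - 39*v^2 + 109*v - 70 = (v - 5)*(v - 2)*(v - 1)*(v + 7)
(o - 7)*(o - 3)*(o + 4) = o^3 - 6*o^2 - 19*o + 84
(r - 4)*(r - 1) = r^2 - 5*r + 4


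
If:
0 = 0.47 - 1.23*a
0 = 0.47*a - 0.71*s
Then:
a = 0.38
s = 0.25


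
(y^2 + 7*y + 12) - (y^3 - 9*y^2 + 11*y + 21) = -y^3 + 10*y^2 - 4*y - 9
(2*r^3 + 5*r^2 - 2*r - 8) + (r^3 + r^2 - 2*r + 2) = 3*r^3 + 6*r^2 - 4*r - 6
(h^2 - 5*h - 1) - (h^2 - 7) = 6 - 5*h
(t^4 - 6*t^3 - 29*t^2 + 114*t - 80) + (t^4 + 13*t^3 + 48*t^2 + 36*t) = 2*t^4 + 7*t^3 + 19*t^2 + 150*t - 80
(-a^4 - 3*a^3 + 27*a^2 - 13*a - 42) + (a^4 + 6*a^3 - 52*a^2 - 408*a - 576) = 3*a^3 - 25*a^2 - 421*a - 618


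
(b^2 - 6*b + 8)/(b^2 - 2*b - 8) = (b - 2)/(b + 2)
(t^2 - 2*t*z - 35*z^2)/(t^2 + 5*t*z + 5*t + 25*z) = (t - 7*z)/(t + 5)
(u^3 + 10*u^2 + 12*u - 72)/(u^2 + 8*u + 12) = (u^2 + 4*u - 12)/(u + 2)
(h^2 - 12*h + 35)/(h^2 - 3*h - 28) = (h - 5)/(h + 4)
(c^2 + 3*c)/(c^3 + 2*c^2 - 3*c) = 1/(c - 1)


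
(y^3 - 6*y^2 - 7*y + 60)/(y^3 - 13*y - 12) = (y - 5)/(y + 1)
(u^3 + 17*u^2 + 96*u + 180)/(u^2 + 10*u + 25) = (u^2 + 12*u + 36)/(u + 5)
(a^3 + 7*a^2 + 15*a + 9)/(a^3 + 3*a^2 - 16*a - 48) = (a^2 + 4*a + 3)/(a^2 - 16)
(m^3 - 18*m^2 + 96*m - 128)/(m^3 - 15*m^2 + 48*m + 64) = (m - 2)/(m + 1)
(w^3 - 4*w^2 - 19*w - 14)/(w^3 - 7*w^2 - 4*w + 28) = (w + 1)/(w - 2)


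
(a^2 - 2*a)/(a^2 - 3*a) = (a - 2)/(a - 3)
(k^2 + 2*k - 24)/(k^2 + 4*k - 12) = (k - 4)/(k - 2)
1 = 1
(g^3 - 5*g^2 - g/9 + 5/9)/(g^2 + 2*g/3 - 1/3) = (3*g^2 - 14*g - 5)/(3*(g + 1))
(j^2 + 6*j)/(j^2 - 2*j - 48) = j/(j - 8)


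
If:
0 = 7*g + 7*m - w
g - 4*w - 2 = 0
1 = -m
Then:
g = 26/27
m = -1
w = -7/27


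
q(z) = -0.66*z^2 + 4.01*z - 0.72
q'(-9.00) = 15.89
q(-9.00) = -90.27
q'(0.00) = 4.01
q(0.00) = -0.72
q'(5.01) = -2.60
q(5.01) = 2.80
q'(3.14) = -0.13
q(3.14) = 5.36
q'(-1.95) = 6.58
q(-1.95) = -11.05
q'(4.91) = -2.47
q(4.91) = 3.06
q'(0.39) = 3.50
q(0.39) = 0.74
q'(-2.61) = 7.46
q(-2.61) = -15.68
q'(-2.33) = 7.09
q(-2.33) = -13.65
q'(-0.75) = 5.00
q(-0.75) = -4.10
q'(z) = 4.01 - 1.32*z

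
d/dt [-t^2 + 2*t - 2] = 2 - 2*t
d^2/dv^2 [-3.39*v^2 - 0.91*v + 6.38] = -6.78000000000000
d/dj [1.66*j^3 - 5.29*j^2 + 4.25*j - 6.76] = 4.98*j^2 - 10.58*j + 4.25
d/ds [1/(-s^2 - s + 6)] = (2*s + 1)/(s^2 + s - 6)^2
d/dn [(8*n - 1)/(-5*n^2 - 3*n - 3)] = (40*n^2 - 10*n - 27)/(25*n^4 + 30*n^3 + 39*n^2 + 18*n + 9)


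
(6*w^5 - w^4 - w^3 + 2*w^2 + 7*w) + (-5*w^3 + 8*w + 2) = 6*w^5 - w^4 - 6*w^3 + 2*w^2 + 15*w + 2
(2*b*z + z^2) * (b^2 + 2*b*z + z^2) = 2*b^3*z + 5*b^2*z^2 + 4*b*z^3 + z^4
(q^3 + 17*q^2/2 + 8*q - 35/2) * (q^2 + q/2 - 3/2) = q^5 + 9*q^4 + 43*q^3/4 - 105*q^2/4 - 83*q/4 + 105/4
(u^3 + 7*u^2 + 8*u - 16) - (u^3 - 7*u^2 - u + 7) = 14*u^2 + 9*u - 23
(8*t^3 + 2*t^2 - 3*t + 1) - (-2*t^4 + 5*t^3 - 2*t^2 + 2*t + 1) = 2*t^4 + 3*t^3 + 4*t^2 - 5*t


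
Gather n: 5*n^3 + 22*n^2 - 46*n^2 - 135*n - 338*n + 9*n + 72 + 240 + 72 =5*n^3 - 24*n^2 - 464*n + 384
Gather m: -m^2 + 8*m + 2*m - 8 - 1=-m^2 + 10*m - 9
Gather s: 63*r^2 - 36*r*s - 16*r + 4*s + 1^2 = 63*r^2 - 16*r + s*(4 - 36*r) + 1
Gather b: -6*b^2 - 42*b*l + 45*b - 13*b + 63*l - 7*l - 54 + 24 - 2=-6*b^2 + b*(32 - 42*l) + 56*l - 32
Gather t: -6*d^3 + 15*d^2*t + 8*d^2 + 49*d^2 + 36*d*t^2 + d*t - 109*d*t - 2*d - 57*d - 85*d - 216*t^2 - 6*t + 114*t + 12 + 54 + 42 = -6*d^3 + 57*d^2 - 144*d + t^2*(36*d - 216) + t*(15*d^2 - 108*d + 108) + 108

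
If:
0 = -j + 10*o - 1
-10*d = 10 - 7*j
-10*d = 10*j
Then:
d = -10/17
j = 10/17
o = 27/170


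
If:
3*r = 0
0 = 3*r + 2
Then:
No Solution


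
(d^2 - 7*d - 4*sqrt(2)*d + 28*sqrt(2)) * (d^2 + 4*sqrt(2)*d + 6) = d^4 - 7*d^3 - 26*d^2 - 24*sqrt(2)*d + 182*d + 168*sqrt(2)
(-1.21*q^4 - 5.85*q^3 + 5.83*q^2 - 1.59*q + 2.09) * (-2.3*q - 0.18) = 2.783*q^5 + 13.6728*q^4 - 12.356*q^3 + 2.6076*q^2 - 4.5208*q - 0.3762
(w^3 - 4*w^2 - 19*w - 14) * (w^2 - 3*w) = w^5 - 7*w^4 - 7*w^3 + 43*w^2 + 42*w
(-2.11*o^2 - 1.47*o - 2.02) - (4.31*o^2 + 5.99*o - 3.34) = -6.42*o^2 - 7.46*o + 1.32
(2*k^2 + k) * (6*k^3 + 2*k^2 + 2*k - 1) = 12*k^5 + 10*k^4 + 6*k^3 - k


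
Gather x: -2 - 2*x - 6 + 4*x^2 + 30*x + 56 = 4*x^2 + 28*x + 48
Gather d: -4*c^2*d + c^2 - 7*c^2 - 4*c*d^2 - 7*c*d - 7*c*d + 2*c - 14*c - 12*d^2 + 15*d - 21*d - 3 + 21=-6*c^2 - 12*c + d^2*(-4*c - 12) + d*(-4*c^2 - 14*c - 6) + 18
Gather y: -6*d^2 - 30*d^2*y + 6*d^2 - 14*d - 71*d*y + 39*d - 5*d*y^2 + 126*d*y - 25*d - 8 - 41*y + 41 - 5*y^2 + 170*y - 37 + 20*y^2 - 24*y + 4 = y^2*(15 - 5*d) + y*(-30*d^2 + 55*d + 105)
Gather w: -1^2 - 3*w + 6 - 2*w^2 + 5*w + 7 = -2*w^2 + 2*w + 12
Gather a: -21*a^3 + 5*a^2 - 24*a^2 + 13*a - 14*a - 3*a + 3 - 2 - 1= -21*a^3 - 19*a^2 - 4*a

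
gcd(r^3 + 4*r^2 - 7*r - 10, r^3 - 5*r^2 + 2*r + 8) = r^2 - r - 2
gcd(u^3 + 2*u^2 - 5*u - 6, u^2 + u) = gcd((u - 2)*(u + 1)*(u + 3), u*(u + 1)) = u + 1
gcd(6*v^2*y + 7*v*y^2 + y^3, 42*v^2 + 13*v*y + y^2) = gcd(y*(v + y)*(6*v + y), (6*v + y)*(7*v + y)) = 6*v + y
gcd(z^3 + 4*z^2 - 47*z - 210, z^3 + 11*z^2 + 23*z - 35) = z + 5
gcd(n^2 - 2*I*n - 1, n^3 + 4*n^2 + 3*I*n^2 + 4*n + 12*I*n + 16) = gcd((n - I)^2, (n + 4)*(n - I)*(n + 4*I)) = n - I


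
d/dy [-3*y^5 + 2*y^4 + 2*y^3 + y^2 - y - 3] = -15*y^4 + 8*y^3 + 6*y^2 + 2*y - 1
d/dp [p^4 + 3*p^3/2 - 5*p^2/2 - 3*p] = 4*p^3 + 9*p^2/2 - 5*p - 3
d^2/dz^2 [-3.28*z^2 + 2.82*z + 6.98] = -6.56000000000000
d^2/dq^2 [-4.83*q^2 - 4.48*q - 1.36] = -9.66000000000000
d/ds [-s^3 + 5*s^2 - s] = -3*s^2 + 10*s - 1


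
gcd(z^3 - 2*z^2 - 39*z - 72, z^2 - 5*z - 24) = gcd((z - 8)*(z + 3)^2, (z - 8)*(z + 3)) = z^2 - 5*z - 24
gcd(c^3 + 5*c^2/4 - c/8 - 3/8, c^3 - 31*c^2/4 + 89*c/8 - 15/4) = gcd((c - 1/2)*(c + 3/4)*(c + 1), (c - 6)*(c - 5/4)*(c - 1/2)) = c - 1/2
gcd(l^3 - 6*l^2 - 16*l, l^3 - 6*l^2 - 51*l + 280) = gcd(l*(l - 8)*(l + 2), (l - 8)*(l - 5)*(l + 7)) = l - 8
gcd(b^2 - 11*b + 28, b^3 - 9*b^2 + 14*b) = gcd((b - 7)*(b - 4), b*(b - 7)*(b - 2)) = b - 7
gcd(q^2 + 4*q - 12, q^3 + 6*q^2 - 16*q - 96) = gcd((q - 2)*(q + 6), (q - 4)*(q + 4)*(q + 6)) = q + 6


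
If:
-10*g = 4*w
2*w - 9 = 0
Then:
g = -9/5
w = 9/2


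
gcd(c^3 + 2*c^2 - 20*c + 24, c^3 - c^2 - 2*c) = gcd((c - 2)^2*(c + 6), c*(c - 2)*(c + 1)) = c - 2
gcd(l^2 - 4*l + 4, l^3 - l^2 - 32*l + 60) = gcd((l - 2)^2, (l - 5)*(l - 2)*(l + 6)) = l - 2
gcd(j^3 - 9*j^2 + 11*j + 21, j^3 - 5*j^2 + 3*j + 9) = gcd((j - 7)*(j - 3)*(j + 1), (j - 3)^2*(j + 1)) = j^2 - 2*j - 3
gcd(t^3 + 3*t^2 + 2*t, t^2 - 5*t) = t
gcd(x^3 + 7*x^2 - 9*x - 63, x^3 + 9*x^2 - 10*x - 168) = x + 7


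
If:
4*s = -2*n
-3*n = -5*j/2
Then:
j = -12*s/5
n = -2*s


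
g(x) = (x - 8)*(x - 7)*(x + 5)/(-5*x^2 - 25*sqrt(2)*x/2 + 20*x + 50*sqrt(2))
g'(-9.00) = -0.34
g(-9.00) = 3.06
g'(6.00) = 0.46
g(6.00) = -0.23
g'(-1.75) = -1.59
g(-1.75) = 5.40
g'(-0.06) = -0.42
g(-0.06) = 3.98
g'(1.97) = 0.34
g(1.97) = 3.78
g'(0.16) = -0.35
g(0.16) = 3.90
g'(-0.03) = -0.41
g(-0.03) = 3.97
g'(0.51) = -0.25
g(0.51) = 3.79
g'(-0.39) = -0.53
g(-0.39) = 4.14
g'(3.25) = 4.79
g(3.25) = 5.78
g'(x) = (x - 8)*(x - 7)*(x + 5)*(10*x - 20 + 25*sqrt(2)/2)/(-5*x^2 - 25*sqrt(2)*x/2 + 20*x + 50*sqrt(2))^2 + (x - 8)*(x - 7)/(-5*x^2 - 25*sqrt(2)*x/2 + 20*x + 50*sqrt(2)) + (x - 8)*(x + 5)/(-5*x^2 - 25*sqrt(2)*x/2 + 20*x + 50*sqrt(2)) + (x - 7)*(x + 5)/(-5*x^2 - 25*sqrt(2)*x/2 + 20*x + 50*sqrt(2)) = 2*((x - 8)*(x - 7)*(x + 5)*(4*x - 8 + 5*sqrt(2)) - ((x - 8)*(x - 7) + (x - 8)*(x + 5) + (x - 7)*(x + 5))*(2*x^2 - 8*x + 5*sqrt(2)*x - 20*sqrt(2)))/(5*(2*x^2 - 8*x + 5*sqrt(2)*x - 20*sqrt(2))^2)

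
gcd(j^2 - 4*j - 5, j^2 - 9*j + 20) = j - 5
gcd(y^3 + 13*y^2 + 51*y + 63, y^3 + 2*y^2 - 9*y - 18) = y + 3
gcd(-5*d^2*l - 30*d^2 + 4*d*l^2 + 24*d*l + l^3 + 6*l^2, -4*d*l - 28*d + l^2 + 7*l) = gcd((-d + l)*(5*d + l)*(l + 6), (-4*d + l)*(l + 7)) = 1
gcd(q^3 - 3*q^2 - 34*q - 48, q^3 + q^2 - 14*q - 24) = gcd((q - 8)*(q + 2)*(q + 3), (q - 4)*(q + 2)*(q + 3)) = q^2 + 5*q + 6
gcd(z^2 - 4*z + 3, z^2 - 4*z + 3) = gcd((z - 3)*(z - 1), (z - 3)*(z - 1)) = z^2 - 4*z + 3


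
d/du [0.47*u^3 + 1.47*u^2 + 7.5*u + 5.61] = 1.41*u^2 + 2.94*u + 7.5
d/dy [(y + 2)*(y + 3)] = 2*y + 5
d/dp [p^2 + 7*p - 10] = 2*p + 7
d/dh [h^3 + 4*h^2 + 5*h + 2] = 3*h^2 + 8*h + 5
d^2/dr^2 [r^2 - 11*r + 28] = 2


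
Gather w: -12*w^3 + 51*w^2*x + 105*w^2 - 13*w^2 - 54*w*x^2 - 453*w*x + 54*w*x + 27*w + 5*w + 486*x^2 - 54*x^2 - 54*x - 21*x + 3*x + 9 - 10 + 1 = -12*w^3 + w^2*(51*x + 92) + w*(-54*x^2 - 399*x + 32) + 432*x^2 - 72*x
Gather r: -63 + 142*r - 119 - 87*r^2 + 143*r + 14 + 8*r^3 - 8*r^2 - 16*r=8*r^3 - 95*r^2 + 269*r - 168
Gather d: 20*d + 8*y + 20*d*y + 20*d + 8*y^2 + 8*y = d*(20*y + 40) + 8*y^2 + 16*y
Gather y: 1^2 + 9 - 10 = 0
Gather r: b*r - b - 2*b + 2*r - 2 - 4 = -3*b + r*(b + 2) - 6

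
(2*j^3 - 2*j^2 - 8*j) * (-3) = -6*j^3 + 6*j^2 + 24*j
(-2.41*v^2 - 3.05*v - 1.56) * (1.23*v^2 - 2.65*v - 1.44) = -2.9643*v^4 + 2.635*v^3 + 9.6341*v^2 + 8.526*v + 2.2464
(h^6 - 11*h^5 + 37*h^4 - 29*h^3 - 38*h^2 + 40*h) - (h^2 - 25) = h^6 - 11*h^5 + 37*h^4 - 29*h^3 - 39*h^2 + 40*h + 25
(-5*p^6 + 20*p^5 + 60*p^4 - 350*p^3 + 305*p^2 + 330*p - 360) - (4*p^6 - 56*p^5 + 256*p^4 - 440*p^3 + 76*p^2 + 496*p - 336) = -9*p^6 + 76*p^5 - 196*p^4 + 90*p^3 + 229*p^2 - 166*p - 24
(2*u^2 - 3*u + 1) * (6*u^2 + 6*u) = 12*u^4 - 6*u^3 - 12*u^2 + 6*u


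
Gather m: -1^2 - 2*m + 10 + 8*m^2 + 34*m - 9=8*m^2 + 32*m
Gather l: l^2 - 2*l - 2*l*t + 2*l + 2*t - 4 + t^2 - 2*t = l^2 - 2*l*t + t^2 - 4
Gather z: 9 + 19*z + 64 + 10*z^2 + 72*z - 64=10*z^2 + 91*z + 9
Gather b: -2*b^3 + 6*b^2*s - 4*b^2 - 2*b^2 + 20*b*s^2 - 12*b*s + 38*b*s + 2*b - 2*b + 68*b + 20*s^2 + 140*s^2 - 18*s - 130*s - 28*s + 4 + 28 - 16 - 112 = -2*b^3 + b^2*(6*s - 6) + b*(20*s^2 + 26*s + 68) + 160*s^2 - 176*s - 96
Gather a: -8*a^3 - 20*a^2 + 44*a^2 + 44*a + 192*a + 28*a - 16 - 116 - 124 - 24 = -8*a^3 + 24*a^2 + 264*a - 280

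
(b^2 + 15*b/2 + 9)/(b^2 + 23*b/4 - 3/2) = 2*(2*b + 3)/(4*b - 1)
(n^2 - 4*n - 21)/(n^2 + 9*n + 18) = (n - 7)/(n + 6)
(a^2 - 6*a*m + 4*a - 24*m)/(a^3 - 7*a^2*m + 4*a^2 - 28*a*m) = (a - 6*m)/(a*(a - 7*m))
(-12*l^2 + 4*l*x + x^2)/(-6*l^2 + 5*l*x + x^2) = (-2*l + x)/(-l + x)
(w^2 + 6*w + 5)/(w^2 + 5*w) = (w + 1)/w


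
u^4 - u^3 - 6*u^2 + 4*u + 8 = (u - 2)^2*(u + 1)*(u + 2)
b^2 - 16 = (b - 4)*(b + 4)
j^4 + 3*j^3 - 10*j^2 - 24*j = j*(j - 3)*(j + 2)*(j + 4)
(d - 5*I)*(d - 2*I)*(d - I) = d^3 - 8*I*d^2 - 17*d + 10*I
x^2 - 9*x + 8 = (x - 8)*(x - 1)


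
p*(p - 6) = p^2 - 6*p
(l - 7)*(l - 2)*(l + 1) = l^3 - 8*l^2 + 5*l + 14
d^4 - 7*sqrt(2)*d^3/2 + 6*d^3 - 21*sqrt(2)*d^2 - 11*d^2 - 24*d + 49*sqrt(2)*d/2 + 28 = (d - 1)*(d + 7)*(d - 4*sqrt(2))*(d + sqrt(2)/2)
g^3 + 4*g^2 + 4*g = g*(g + 2)^2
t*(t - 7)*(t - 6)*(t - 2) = t^4 - 15*t^3 + 68*t^2 - 84*t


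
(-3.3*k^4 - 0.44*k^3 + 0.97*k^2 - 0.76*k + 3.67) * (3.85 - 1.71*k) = 5.643*k^5 - 11.9526*k^4 - 3.3527*k^3 + 5.0341*k^2 - 9.2017*k + 14.1295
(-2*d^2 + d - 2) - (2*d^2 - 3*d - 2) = -4*d^2 + 4*d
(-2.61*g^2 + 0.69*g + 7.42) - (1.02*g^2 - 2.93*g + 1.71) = -3.63*g^2 + 3.62*g + 5.71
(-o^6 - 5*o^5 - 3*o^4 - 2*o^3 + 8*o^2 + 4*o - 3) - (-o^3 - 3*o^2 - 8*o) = -o^6 - 5*o^5 - 3*o^4 - o^3 + 11*o^2 + 12*o - 3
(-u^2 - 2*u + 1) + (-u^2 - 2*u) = -2*u^2 - 4*u + 1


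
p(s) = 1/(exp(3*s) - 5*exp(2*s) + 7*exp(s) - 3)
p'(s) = (-3*exp(3*s) + 10*exp(2*s) - 7*exp(s))/(exp(3*s) - 5*exp(2*s) + 7*exp(s) - 3)^2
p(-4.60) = -0.34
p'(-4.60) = -0.01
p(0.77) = -0.88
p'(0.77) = 1.02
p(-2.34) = -0.42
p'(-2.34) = -0.10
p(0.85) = -0.84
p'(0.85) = -0.04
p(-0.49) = -2.79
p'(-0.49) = -9.55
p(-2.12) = -0.45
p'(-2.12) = -0.14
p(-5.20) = -0.34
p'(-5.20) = -0.00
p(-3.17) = -0.37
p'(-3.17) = -0.04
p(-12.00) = -0.33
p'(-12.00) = 0.00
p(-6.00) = -0.34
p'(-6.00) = 0.00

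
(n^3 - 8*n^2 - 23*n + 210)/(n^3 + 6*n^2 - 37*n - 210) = (n - 7)/(n + 7)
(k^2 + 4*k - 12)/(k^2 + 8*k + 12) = (k - 2)/(k + 2)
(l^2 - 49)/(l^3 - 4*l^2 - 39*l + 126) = (l + 7)/(l^2 + 3*l - 18)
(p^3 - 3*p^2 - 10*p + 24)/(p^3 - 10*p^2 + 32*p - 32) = (p + 3)/(p - 4)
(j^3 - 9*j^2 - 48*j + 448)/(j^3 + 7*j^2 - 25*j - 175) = (j^2 - 16*j + 64)/(j^2 - 25)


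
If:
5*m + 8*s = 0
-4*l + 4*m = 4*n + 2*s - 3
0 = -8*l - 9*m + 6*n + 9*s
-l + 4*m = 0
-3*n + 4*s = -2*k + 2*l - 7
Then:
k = -9187/4016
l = 72/251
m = 18/251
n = 1119/2008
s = -45/1004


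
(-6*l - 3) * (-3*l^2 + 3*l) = 18*l^3 - 9*l^2 - 9*l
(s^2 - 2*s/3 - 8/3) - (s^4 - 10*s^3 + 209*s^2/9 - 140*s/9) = -s^4 + 10*s^3 - 200*s^2/9 + 134*s/9 - 8/3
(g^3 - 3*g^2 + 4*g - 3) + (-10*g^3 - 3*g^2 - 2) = -9*g^3 - 6*g^2 + 4*g - 5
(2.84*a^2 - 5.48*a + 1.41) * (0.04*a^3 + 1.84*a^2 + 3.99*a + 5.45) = 0.1136*a^5 + 5.0064*a^4 + 1.3048*a^3 - 3.7928*a^2 - 24.2401*a + 7.6845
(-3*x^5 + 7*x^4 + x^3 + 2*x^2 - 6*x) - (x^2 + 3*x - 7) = -3*x^5 + 7*x^4 + x^3 + x^2 - 9*x + 7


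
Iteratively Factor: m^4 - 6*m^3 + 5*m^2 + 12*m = (m + 1)*(m^3 - 7*m^2 + 12*m) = m*(m + 1)*(m^2 - 7*m + 12) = m*(m - 4)*(m + 1)*(m - 3)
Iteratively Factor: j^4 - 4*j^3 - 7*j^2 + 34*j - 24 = (j - 2)*(j^3 - 2*j^2 - 11*j + 12) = (j - 2)*(j - 1)*(j^2 - j - 12) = (j - 2)*(j - 1)*(j + 3)*(j - 4)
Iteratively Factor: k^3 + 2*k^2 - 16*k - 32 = (k + 4)*(k^2 - 2*k - 8) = (k + 2)*(k + 4)*(k - 4)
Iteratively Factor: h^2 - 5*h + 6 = (h - 2)*(h - 3)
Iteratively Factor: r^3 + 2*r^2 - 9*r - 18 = (r + 3)*(r^2 - r - 6) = (r - 3)*(r + 3)*(r + 2)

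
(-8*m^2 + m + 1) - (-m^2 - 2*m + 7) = -7*m^2 + 3*m - 6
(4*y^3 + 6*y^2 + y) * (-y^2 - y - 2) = -4*y^5 - 10*y^4 - 15*y^3 - 13*y^2 - 2*y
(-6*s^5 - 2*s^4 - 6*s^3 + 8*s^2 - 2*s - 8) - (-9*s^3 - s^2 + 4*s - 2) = -6*s^5 - 2*s^4 + 3*s^3 + 9*s^2 - 6*s - 6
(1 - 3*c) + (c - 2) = -2*c - 1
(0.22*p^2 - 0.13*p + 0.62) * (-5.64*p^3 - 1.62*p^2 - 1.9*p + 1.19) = -1.2408*p^5 + 0.3768*p^4 - 3.7042*p^3 - 0.4956*p^2 - 1.3327*p + 0.7378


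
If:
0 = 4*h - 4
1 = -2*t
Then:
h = 1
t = -1/2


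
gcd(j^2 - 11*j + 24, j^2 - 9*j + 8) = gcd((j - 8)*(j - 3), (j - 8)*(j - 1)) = j - 8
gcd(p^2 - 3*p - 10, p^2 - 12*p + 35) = p - 5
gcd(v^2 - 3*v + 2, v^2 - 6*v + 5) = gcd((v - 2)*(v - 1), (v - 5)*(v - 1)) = v - 1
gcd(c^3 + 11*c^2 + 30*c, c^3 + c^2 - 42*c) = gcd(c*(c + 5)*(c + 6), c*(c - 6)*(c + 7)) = c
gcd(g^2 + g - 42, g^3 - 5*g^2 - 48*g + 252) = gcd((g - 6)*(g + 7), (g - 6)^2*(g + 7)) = g^2 + g - 42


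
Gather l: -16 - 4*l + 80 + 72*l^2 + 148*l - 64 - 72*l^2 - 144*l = 0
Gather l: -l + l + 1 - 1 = 0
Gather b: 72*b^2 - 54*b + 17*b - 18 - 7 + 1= 72*b^2 - 37*b - 24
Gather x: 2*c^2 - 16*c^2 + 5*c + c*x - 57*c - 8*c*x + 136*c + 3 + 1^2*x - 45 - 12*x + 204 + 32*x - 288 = -14*c^2 + 84*c + x*(21 - 7*c) - 126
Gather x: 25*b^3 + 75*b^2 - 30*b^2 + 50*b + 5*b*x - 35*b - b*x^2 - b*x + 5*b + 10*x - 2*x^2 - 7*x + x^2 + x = 25*b^3 + 45*b^2 + 20*b + x^2*(-b - 1) + x*(4*b + 4)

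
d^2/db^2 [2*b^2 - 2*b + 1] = 4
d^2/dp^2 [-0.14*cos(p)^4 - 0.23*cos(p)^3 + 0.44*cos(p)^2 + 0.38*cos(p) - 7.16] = 2.24*cos(p)^4 + 2.07*cos(p)^3 - 3.44*cos(p)^2 - 1.76*cos(p) + 0.88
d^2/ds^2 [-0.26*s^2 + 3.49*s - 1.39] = -0.520000000000000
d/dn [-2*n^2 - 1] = -4*n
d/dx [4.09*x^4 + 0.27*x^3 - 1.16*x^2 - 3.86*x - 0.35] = 16.36*x^3 + 0.81*x^2 - 2.32*x - 3.86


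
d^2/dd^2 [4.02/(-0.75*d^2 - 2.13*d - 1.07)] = (4.5225*d^2 + 12.8439*d - 4.02*(1.5*d + 2.13)*(3.0*d + 4.26) + 6.4521)/(0.75*d^2 + 2.13*d + 1.07)^3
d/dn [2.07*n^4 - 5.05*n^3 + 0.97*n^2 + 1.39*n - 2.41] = 8.28*n^3 - 15.15*n^2 + 1.94*n + 1.39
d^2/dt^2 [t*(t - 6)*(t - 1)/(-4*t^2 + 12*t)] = 3/(t^3 - 9*t^2 + 27*t - 27)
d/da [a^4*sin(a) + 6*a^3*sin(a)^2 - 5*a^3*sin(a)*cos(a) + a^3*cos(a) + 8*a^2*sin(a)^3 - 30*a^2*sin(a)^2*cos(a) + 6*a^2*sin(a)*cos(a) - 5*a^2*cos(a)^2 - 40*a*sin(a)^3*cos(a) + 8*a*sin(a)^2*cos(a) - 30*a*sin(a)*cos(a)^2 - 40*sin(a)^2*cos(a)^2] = a^4*cos(a) + 3*a^3*sin(a) + 6*a^3*sin(2*a) - 5*a^3*cos(2*a) + 15*a^2*sin(a)/2 - 5*a^2*sin(2*a)/2 - 45*a^2*sin(3*a)/2 + 9*a^2*cos(a) - 3*a^2*cos(2*a) - 6*a^2*cos(3*a) + 9*a^2 + 10*a*sin(a) + 6*a*sin(2*a) + 2*a*sin(3*a) - 45*a*cos(a)/2 + 40*a*cos(2*a)^2 - 25*a*cos(2*a) - 15*a*cos(3*a)/2 - 25*a - 15*sin(a)/2 - 10*sin(2*a) - 15*sin(3*a)/2 - 15*sin(4*a) + 2*cos(a) - 2*cos(3*a)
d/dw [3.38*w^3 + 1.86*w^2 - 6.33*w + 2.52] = 10.14*w^2 + 3.72*w - 6.33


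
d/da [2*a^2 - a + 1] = 4*a - 1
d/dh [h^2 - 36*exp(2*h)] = 2*h - 72*exp(2*h)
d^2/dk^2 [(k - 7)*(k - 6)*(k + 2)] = 6*k - 22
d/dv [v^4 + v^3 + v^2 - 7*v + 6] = 4*v^3 + 3*v^2 + 2*v - 7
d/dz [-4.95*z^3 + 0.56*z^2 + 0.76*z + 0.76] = -14.85*z^2 + 1.12*z + 0.76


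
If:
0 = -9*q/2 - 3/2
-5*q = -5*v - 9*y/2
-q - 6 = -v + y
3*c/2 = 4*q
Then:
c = -8/9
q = -1/3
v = 143/57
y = -60/19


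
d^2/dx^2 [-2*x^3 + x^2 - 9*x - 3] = 2 - 12*x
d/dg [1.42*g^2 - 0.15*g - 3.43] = 2.84*g - 0.15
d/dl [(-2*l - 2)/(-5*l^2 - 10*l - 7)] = 2*(5*l^2 + 10*l - 10*(l + 1)^2 + 7)/(5*l^2 + 10*l + 7)^2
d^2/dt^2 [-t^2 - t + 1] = -2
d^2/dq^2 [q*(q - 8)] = 2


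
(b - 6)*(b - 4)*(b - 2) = b^3 - 12*b^2 + 44*b - 48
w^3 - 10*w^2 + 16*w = w*(w - 8)*(w - 2)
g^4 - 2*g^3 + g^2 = g^2*(g - 1)^2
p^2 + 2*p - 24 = (p - 4)*(p + 6)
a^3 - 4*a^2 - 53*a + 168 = (a - 8)*(a - 3)*(a + 7)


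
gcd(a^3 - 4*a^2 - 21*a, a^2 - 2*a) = a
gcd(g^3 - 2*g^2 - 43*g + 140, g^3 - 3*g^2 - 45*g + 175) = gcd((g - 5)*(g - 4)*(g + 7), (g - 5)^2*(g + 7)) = g^2 + 2*g - 35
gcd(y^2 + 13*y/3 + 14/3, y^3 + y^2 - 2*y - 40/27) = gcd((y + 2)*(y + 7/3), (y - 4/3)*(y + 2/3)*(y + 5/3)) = 1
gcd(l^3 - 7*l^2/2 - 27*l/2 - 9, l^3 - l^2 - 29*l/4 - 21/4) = l^2 + 5*l/2 + 3/2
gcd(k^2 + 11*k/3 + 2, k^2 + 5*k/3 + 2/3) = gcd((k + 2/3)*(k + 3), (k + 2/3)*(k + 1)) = k + 2/3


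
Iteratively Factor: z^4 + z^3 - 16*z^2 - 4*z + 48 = (z + 4)*(z^3 - 3*z^2 - 4*z + 12) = (z - 3)*(z + 4)*(z^2 - 4) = (z - 3)*(z - 2)*(z + 4)*(z + 2)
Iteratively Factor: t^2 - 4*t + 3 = (t - 1)*(t - 3)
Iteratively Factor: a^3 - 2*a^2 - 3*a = (a - 3)*(a^2 + a) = (a - 3)*(a + 1)*(a)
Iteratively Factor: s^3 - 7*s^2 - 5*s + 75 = (s + 3)*(s^2 - 10*s + 25) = (s - 5)*(s + 3)*(s - 5)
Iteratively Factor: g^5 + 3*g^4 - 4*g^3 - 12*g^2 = (g)*(g^4 + 3*g^3 - 4*g^2 - 12*g) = g*(g + 2)*(g^3 + g^2 - 6*g) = g*(g + 2)*(g + 3)*(g^2 - 2*g) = g^2*(g + 2)*(g + 3)*(g - 2)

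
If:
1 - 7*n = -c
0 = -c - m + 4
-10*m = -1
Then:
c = 39/10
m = 1/10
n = 7/10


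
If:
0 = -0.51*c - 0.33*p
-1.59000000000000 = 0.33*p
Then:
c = 3.12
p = -4.82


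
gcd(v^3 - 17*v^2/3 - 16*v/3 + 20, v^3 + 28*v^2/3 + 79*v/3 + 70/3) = v + 2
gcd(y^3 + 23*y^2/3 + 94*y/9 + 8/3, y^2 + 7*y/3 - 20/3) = 1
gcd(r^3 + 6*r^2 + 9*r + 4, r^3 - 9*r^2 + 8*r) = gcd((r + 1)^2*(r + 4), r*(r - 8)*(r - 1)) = 1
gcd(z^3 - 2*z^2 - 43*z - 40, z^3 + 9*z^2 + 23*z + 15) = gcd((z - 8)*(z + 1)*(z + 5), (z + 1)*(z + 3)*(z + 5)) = z^2 + 6*z + 5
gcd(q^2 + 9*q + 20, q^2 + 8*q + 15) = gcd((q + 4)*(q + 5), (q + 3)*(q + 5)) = q + 5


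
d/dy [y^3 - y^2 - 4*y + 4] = 3*y^2 - 2*y - 4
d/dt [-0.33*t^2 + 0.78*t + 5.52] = 0.78 - 0.66*t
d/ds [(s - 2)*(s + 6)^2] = (s + 6)*(3*s + 2)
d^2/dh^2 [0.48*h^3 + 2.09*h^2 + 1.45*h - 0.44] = 2.88*h + 4.18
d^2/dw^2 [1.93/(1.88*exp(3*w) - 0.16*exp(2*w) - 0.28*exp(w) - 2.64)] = ((-32.6556*exp(2*w) + 1.2352*exp(w) + 0.5404)*(-1.88*exp(3*w) + 0.16*exp(2*w) + 0.28*exp(w) + 2.64) - 1.93*(-11.28*exp(2*w) + 0.64*exp(w) + 0.56)*(-5.64*exp(2*w) + 0.32*exp(w) + 0.28)*exp(w))*exp(w)/(-1.88*exp(3*w) + 0.16*exp(2*w) + 0.28*exp(w) + 2.64)^3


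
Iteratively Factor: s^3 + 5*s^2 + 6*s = (s + 2)*(s^2 + 3*s) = (s + 2)*(s + 3)*(s)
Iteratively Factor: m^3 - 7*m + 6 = (m - 2)*(m^2 + 2*m - 3) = (m - 2)*(m + 3)*(m - 1)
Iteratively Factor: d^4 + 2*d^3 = (d)*(d^3 + 2*d^2) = d^2*(d^2 + 2*d) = d^2*(d + 2)*(d)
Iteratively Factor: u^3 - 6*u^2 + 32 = (u - 4)*(u^2 - 2*u - 8) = (u - 4)*(u + 2)*(u - 4)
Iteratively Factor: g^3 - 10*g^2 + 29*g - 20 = (g - 5)*(g^2 - 5*g + 4) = (g - 5)*(g - 4)*(g - 1)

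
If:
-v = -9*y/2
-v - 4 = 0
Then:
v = -4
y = -8/9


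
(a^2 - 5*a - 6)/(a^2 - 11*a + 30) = (a + 1)/(a - 5)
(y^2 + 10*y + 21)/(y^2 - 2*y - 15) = (y + 7)/(y - 5)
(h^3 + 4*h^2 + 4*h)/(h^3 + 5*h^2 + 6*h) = (h + 2)/(h + 3)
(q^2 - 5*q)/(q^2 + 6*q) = (q - 5)/(q + 6)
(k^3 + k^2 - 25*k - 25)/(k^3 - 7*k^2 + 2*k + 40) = (k^2 + 6*k + 5)/(k^2 - 2*k - 8)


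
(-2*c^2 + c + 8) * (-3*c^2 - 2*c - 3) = 6*c^4 + c^3 - 20*c^2 - 19*c - 24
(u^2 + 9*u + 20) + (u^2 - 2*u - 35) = 2*u^2 + 7*u - 15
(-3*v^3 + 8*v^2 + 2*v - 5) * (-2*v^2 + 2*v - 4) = 6*v^5 - 22*v^4 + 24*v^3 - 18*v^2 - 18*v + 20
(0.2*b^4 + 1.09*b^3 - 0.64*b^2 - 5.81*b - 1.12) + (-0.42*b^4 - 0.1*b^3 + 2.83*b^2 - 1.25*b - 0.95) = -0.22*b^4 + 0.99*b^3 + 2.19*b^2 - 7.06*b - 2.07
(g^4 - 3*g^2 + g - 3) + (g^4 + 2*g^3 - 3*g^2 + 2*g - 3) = 2*g^4 + 2*g^3 - 6*g^2 + 3*g - 6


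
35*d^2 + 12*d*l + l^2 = (5*d + l)*(7*d + l)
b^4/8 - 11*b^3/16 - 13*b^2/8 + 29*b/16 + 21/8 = (b/4 + 1/2)*(b/2 + 1/2)*(b - 7)*(b - 3/2)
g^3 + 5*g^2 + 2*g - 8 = (g - 1)*(g + 2)*(g + 4)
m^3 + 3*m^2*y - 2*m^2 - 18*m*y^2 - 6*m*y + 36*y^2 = (m - 2)*(m - 3*y)*(m + 6*y)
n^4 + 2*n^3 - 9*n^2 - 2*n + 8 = (n - 2)*(n - 1)*(n + 1)*(n + 4)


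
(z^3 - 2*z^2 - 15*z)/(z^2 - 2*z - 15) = z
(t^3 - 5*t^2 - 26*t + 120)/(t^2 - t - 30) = t - 4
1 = 1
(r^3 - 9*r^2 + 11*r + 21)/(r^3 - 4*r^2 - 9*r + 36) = (r^2 - 6*r - 7)/(r^2 - r - 12)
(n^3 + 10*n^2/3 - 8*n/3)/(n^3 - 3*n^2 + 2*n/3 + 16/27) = 9*n*(n + 4)/(9*n^2 - 21*n - 8)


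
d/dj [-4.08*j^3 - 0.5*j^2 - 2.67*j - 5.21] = -12.24*j^2 - 1.0*j - 2.67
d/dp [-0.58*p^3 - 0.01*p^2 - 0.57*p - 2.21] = -1.74*p^2 - 0.02*p - 0.57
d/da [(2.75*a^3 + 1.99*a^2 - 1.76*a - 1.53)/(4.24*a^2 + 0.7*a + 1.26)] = (11.66*a^4 + 3.85*a^3 + 19.2504*a^2 + 17.9892*a - 1.1466)/(17.9776*a^4 + 5.936*a^3 + 11.1748*a^2 + 1.764*a + 1.5876)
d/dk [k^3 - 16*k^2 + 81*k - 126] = 3*k^2 - 32*k + 81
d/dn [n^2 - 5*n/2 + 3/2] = 2*n - 5/2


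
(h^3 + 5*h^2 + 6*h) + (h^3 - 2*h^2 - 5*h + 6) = 2*h^3 + 3*h^2 + h + 6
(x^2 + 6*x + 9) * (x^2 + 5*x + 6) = x^4 + 11*x^3 + 45*x^2 + 81*x + 54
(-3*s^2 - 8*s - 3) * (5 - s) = 3*s^3 - 7*s^2 - 37*s - 15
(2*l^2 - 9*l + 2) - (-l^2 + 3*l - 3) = 3*l^2 - 12*l + 5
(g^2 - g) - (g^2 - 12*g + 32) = 11*g - 32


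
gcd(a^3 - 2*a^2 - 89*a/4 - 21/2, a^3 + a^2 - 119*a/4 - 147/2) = a^2 - 5*a/2 - 21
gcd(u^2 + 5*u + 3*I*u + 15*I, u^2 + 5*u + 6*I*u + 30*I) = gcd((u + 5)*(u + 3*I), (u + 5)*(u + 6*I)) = u + 5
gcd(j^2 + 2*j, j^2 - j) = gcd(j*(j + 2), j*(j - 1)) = j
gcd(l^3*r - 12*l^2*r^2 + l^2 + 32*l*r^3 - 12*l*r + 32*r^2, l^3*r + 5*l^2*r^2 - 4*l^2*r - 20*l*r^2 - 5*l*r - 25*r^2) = 1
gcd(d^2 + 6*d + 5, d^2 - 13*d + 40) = 1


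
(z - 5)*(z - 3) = z^2 - 8*z + 15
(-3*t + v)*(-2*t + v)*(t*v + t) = 6*t^3*v + 6*t^3 - 5*t^2*v^2 - 5*t^2*v + t*v^3 + t*v^2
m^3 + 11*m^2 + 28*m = m*(m + 4)*(m + 7)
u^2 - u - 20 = (u - 5)*(u + 4)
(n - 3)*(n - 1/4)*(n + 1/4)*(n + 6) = n^4 + 3*n^3 - 289*n^2/16 - 3*n/16 + 9/8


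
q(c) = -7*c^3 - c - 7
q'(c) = -21*c^2 - 1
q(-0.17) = -6.80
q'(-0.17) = -1.61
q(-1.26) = 8.26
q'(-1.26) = -34.34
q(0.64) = -9.48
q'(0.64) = -9.60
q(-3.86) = 399.45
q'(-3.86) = -313.89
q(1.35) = -25.57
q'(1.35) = -39.27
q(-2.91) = 168.41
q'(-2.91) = -178.83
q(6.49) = -1927.01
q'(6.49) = -885.52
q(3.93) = -435.82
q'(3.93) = -325.34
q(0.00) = -7.00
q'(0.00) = -1.00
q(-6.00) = 1511.00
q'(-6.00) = -757.00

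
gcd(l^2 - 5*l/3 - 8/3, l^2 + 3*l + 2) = l + 1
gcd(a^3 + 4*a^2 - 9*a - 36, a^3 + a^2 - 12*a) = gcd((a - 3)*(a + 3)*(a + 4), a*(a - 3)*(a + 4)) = a^2 + a - 12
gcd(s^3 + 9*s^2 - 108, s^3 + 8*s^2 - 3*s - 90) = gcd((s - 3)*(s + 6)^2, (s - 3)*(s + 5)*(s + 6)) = s^2 + 3*s - 18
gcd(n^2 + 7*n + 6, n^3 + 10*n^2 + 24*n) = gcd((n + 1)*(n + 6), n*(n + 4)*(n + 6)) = n + 6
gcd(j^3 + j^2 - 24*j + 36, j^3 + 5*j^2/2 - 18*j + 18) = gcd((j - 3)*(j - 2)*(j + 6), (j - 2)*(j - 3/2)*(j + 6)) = j^2 + 4*j - 12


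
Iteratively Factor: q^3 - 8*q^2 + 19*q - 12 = (q - 1)*(q^2 - 7*q + 12) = (q - 3)*(q - 1)*(q - 4)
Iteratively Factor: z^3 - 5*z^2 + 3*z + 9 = (z + 1)*(z^2 - 6*z + 9) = (z - 3)*(z + 1)*(z - 3)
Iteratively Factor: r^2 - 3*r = (r - 3)*(r)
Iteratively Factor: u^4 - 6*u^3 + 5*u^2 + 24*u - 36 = (u - 3)*(u^3 - 3*u^2 - 4*u + 12) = (u - 3)*(u - 2)*(u^2 - u - 6) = (u - 3)*(u - 2)*(u + 2)*(u - 3)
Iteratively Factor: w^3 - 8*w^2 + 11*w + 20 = (w - 4)*(w^2 - 4*w - 5) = (w - 4)*(w + 1)*(w - 5)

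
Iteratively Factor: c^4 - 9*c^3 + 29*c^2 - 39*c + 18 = (c - 3)*(c^3 - 6*c^2 + 11*c - 6) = (c - 3)^2*(c^2 - 3*c + 2) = (c - 3)^2*(c - 2)*(c - 1)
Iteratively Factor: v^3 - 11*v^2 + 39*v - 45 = (v - 3)*(v^2 - 8*v + 15) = (v - 3)^2*(v - 5)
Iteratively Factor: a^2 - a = (a - 1)*(a)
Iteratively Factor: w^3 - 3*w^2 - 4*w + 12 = (w - 3)*(w^2 - 4) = (w - 3)*(w - 2)*(w + 2)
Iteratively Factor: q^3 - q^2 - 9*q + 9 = (q - 3)*(q^2 + 2*q - 3) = (q - 3)*(q + 3)*(q - 1)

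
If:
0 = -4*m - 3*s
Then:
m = -3*s/4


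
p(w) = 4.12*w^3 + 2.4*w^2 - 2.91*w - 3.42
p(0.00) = -3.42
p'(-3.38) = 122.07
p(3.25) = 153.90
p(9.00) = 3168.27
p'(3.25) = 143.24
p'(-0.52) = -2.06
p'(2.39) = 79.16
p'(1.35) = 26.10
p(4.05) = 297.85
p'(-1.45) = 16.12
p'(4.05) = 219.26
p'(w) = 12.36*w^2 + 4.8*w - 2.91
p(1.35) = 7.16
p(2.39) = 59.58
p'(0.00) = -2.91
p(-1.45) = -6.71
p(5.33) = 673.10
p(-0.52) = -1.84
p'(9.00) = 1041.45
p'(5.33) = 373.81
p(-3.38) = -125.26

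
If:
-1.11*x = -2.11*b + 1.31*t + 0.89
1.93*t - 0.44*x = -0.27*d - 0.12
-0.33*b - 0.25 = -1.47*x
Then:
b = 4.45454545454545*x - 0.757575757575758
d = 13.1342260604347 - 43.6006374174313*x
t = 6.32755031228314*x - 1.89960675456859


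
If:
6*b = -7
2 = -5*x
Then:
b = -7/6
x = -2/5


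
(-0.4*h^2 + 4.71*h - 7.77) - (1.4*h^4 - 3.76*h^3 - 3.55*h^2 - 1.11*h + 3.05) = -1.4*h^4 + 3.76*h^3 + 3.15*h^2 + 5.82*h - 10.82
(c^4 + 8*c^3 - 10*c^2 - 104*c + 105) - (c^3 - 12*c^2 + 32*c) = c^4 + 7*c^3 + 2*c^2 - 136*c + 105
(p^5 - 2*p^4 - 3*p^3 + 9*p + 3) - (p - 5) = p^5 - 2*p^4 - 3*p^3 + 8*p + 8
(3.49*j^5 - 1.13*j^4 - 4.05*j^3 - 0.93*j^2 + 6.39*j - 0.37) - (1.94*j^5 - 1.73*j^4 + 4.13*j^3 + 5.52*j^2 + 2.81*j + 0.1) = 1.55*j^5 + 0.6*j^4 - 8.18*j^3 - 6.45*j^2 + 3.58*j - 0.47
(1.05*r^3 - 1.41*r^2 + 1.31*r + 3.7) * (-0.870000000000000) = -0.9135*r^3 + 1.2267*r^2 - 1.1397*r - 3.219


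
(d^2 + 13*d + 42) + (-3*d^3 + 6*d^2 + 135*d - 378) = -3*d^3 + 7*d^2 + 148*d - 336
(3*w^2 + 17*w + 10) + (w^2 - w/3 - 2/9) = 4*w^2 + 50*w/3 + 88/9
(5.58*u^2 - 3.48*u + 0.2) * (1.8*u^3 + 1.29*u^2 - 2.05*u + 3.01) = 10.044*u^5 + 0.9342*u^4 - 15.5682*u^3 + 24.1878*u^2 - 10.8848*u + 0.602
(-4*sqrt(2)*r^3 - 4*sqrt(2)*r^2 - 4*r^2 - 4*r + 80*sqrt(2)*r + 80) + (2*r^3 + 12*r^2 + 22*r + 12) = -4*sqrt(2)*r^3 + 2*r^3 - 4*sqrt(2)*r^2 + 8*r^2 + 18*r + 80*sqrt(2)*r + 92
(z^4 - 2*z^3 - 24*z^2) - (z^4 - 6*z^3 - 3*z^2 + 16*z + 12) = 4*z^3 - 21*z^2 - 16*z - 12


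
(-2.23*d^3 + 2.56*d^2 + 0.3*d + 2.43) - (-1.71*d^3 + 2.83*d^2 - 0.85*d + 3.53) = -0.52*d^3 - 0.27*d^2 + 1.15*d - 1.1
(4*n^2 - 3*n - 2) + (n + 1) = 4*n^2 - 2*n - 1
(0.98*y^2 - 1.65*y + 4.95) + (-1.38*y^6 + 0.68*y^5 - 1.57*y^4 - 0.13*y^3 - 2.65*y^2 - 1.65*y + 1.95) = -1.38*y^6 + 0.68*y^5 - 1.57*y^4 - 0.13*y^3 - 1.67*y^2 - 3.3*y + 6.9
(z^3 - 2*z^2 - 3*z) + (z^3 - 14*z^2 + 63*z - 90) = 2*z^3 - 16*z^2 + 60*z - 90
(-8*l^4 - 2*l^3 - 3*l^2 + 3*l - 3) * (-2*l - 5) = 16*l^5 + 44*l^4 + 16*l^3 + 9*l^2 - 9*l + 15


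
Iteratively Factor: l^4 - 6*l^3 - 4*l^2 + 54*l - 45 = (l - 5)*(l^3 - l^2 - 9*l + 9) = (l - 5)*(l + 3)*(l^2 - 4*l + 3) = (l - 5)*(l - 3)*(l + 3)*(l - 1)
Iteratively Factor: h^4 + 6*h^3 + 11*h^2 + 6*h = (h + 2)*(h^3 + 4*h^2 + 3*h) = (h + 2)*(h + 3)*(h^2 + h) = (h + 1)*(h + 2)*(h + 3)*(h)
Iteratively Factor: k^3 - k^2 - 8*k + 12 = (k - 2)*(k^2 + k - 6) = (k - 2)*(k + 3)*(k - 2)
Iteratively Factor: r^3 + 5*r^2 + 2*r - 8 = (r + 2)*(r^2 + 3*r - 4) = (r + 2)*(r + 4)*(r - 1)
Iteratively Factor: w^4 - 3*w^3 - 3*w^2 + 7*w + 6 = (w - 2)*(w^3 - w^2 - 5*w - 3) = (w - 3)*(w - 2)*(w^2 + 2*w + 1) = (w - 3)*(w - 2)*(w + 1)*(w + 1)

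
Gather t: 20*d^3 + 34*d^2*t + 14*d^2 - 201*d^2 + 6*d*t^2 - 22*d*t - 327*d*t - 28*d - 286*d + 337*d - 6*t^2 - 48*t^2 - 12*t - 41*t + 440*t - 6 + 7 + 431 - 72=20*d^3 - 187*d^2 + 23*d + t^2*(6*d - 54) + t*(34*d^2 - 349*d + 387) + 360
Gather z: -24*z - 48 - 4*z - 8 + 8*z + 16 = -20*z - 40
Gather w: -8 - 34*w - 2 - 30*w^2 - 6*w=-30*w^2 - 40*w - 10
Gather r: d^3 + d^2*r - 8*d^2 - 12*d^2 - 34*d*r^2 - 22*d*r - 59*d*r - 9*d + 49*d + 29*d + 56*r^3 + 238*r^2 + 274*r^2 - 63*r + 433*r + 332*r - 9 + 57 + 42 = d^3 - 20*d^2 + 69*d + 56*r^3 + r^2*(512 - 34*d) + r*(d^2 - 81*d + 702) + 90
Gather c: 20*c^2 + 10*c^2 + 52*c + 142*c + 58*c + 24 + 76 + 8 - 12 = 30*c^2 + 252*c + 96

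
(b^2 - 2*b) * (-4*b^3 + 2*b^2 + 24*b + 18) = -4*b^5 + 10*b^4 + 20*b^3 - 30*b^2 - 36*b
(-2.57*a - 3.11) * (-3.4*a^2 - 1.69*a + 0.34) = 8.738*a^3 + 14.9173*a^2 + 4.3821*a - 1.0574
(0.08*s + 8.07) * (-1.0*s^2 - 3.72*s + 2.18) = -0.08*s^3 - 8.3676*s^2 - 29.846*s + 17.5926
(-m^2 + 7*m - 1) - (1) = -m^2 + 7*m - 2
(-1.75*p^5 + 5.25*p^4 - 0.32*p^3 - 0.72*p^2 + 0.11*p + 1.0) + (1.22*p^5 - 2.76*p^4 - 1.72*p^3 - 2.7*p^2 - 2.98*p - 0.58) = -0.53*p^5 + 2.49*p^4 - 2.04*p^3 - 3.42*p^2 - 2.87*p + 0.42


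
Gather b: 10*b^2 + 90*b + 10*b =10*b^2 + 100*b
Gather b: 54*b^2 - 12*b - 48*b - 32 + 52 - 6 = 54*b^2 - 60*b + 14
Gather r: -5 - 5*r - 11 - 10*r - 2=-15*r - 18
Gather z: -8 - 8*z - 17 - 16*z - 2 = -24*z - 27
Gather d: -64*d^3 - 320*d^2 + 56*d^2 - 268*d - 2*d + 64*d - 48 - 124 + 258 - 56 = -64*d^3 - 264*d^2 - 206*d + 30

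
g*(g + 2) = g^2 + 2*g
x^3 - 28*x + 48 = (x - 4)*(x - 2)*(x + 6)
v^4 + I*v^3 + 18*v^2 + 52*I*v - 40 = (v - 5*I)*(v + 2*I)^3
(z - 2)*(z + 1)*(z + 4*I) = z^3 - z^2 + 4*I*z^2 - 2*z - 4*I*z - 8*I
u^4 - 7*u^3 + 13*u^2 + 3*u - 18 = (u - 3)^2*(u - 2)*(u + 1)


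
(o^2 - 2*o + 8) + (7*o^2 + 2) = 8*o^2 - 2*o + 10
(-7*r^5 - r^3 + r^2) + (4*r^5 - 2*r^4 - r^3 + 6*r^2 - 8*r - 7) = -3*r^5 - 2*r^4 - 2*r^3 + 7*r^2 - 8*r - 7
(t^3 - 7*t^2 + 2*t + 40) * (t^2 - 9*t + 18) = t^5 - 16*t^4 + 83*t^3 - 104*t^2 - 324*t + 720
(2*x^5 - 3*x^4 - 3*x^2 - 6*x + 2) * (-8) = -16*x^5 + 24*x^4 + 24*x^2 + 48*x - 16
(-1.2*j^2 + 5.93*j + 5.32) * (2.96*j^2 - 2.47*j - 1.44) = -3.552*j^4 + 20.5168*j^3 + 2.8281*j^2 - 21.6796*j - 7.6608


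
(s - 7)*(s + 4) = s^2 - 3*s - 28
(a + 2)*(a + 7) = a^2 + 9*a + 14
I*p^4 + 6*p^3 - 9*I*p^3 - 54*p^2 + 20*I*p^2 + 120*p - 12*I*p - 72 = (p - 6)*(p - 2)*(p - 6*I)*(I*p - I)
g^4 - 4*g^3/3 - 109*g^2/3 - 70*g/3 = g*(g - 7)*(g + 2/3)*(g + 5)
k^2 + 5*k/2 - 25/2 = (k - 5/2)*(k + 5)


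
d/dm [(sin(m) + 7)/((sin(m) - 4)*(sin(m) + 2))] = (-14*sin(m) + cos(m)^2 + 5)*cos(m)/((sin(m) - 4)^2*(sin(m) + 2)^2)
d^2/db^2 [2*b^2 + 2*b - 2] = 4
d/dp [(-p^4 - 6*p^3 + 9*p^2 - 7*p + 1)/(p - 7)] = (-3*p^4 + 16*p^3 + 135*p^2 - 126*p + 48)/(p^2 - 14*p + 49)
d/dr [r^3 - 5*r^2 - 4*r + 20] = 3*r^2 - 10*r - 4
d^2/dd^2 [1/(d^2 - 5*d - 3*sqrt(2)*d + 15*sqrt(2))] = 2*(-d^2 + 3*sqrt(2)*d + 5*d + (-2*d + 3*sqrt(2) + 5)^2 - 15*sqrt(2))/(d^2 - 5*d - 3*sqrt(2)*d + 15*sqrt(2))^3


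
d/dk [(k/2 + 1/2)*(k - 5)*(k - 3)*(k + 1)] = 2*k^3 - 9*k^2 + 11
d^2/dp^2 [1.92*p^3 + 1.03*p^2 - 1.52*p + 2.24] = 11.52*p + 2.06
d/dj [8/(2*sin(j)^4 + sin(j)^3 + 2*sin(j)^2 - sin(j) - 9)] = 8*(-8*sin(j)^3 - 3*sin(j)^2 - 4*sin(j) + 1)*cos(j)/(2*sin(j)^4 + sin(j)^3 + 2*sin(j)^2 - sin(j) - 9)^2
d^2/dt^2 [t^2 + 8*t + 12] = 2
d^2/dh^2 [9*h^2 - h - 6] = 18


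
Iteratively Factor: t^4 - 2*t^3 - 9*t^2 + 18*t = (t)*(t^3 - 2*t^2 - 9*t + 18) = t*(t - 2)*(t^2 - 9) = t*(t - 3)*(t - 2)*(t + 3)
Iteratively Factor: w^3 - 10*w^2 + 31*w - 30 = (w - 2)*(w^2 - 8*w + 15) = (w - 5)*(w - 2)*(w - 3)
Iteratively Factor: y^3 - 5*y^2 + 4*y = (y)*(y^2 - 5*y + 4) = y*(y - 4)*(y - 1)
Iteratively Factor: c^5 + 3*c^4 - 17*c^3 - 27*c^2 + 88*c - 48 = (c - 1)*(c^4 + 4*c^3 - 13*c^2 - 40*c + 48) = (c - 3)*(c - 1)*(c^3 + 7*c^2 + 8*c - 16) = (c - 3)*(c - 1)*(c + 4)*(c^2 + 3*c - 4) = (c - 3)*(c - 1)^2*(c + 4)*(c + 4)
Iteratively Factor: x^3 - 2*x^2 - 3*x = (x + 1)*(x^2 - 3*x) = (x - 3)*(x + 1)*(x)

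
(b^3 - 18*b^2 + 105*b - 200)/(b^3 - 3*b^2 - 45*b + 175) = (b - 8)/(b + 7)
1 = 1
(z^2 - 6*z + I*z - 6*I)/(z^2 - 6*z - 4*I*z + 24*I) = (z + I)/(z - 4*I)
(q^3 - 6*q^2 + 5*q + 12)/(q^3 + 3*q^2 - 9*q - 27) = (q^2 - 3*q - 4)/(q^2 + 6*q + 9)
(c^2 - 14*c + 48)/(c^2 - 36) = (c - 8)/(c + 6)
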